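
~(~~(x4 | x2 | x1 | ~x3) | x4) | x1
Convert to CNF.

(~x4 | x1) & (~x2 | x1) & (x3 | x1)

~(~~(x4 | x2 | x1 | ~x3) | x4) | x1
⇔ (~~~(x4 | x2 | x1 | ~x3) & ~x4) | x1
⇔ (~(x4 | x2 | x1 | ~x3) & ~x4) | x1
⇔ (~x4 & ~x2 & ~x1 & ~~x3 & ~x4) | x1
⇔ (~x4 & ~x2 & ~x1 & x3 & ~x4) | x1
⇔ (~x4 | x1) & (~x2 | x1) & (~x1 | x1) & (x3 | x1) & (~x4 | x1)
⇔ (~x4 | x1) & (~x2 | x1) & (x3 | x1)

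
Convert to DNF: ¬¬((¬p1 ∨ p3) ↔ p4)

(p1 ∧ ¬p3 ∧ ¬p4) ∨ (p4 ∧ ¬p1) ∨ (p4 ∧ p3)

¬¬((¬p1 ∨ p3) ↔ p4)
⇔ ¬¬(((¬p1 ∨ p3) → p4) ∧ (p4 → (¬p1 ∨ p3)))   [eliminate ↔]
⇔ ¬¬((¬(¬p1 ∨ p3) ∨ p4) ∧ (p4 → (¬p1 ∨ p3)))   [eliminate →]
⇔ ¬¬((¬(¬p1 ∨ p3) ∨ p4) ∧ (¬p4 ∨ ¬p1 ∨ p3))   [eliminate →]
⇔ (¬(¬p1 ∨ p3) ∨ p4) ∧ (¬p4 ∨ ¬p1 ∨ p3)   [double negation]
⇔ ((¬¬p1 ∧ ¬p3) ∨ p4) ∧ (¬p4 ∨ ¬p1 ∨ p3)   [De Morgan]
⇔ ((p1 ∧ ¬p3) ∨ p4) ∧ (¬p4 ∨ ¬p1 ∨ p3)   [double negation]
⇔ (p1 ∧ ¬p3 ∧ ¬p4) ∨ (p1 ∧ ¬p3 ∧ ¬p1) ∨ (p1 ∧ ¬p3 ∧ p3) ∨ (p4 ∧ ¬p4) ∨ (p4 ∧ ¬p1) ∨ (p4 ∧ p3)   [distribute ∧ over ∨]
⇔ (p1 ∧ ¬p3 ∧ ¬p4) ∨ (p4 ∧ ¬p1) ∨ (p4 ∧ p3)   [simplify]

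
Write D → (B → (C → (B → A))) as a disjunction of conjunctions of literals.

¬D ∨ ¬B ∨ ¬C ∨ A

D → (B → (C → (B → A)))
⇔ ¬D ∨ (B → (C → (B → A)))   (eliminate →)
⇔ ¬D ∨ ¬B ∨ (C → (B → A))   (eliminate →)
⇔ ¬D ∨ ¬B ∨ ¬C ∨ (B → A)   (eliminate →)
⇔ ¬D ∨ ¬B ∨ ¬C ∨ ¬B ∨ A   (eliminate →)
⇔ ¬D ∨ ¬B ∨ ¬C ∨ A   (simplify)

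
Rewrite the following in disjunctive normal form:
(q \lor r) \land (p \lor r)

(q \lor r) \land (p \lor r)
⇔ (q \land p) \lor (q \land r) \lor (r \land p) \lor (r \land r)   [distribute \land over \lor]
⇔ (q \land p) \lor r   [simplify]

(q \land p) \lor r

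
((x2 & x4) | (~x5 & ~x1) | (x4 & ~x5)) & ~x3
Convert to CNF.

((x2 & x4) | (~x5 & ~x1) | (x4 & ~x5)) & ~x3
≡ (x2 | ~x5 | x4) & (x2 | ~x5 | ~x5) & (x2 | ~x1 | x4) & (x2 | ~x1 | ~x5) & (x4 | ~x5 | x4) & (x4 | ~x5 | ~x5) & (x4 | ~x1 | x4) & (x4 | ~x1 | ~x5) & ~x3   [distribute | over &]
≡ (x2 | ~x5) & (x4 | ~x5) & (x4 | ~x1) & ~x3   [simplify]

(x2 | ~x5) & (x4 | ~x5) & (x4 | ~x1) & ~x3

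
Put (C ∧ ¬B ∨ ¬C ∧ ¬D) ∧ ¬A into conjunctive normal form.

(C ∨ ¬D) ∧ (¬B ∨ ¬C) ∧ (¬B ∨ ¬D) ∧ ¬A

(C ∧ ¬B ∨ ¬C ∧ ¬D) ∧ ¬A
⇔ (C ∨ ¬C) ∧ (C ∨ ¬D) ∧ (¬B ∨ ¬C) ∧ (¬B ∨ ¬D) ∧ ¬A   [distribute ∨ over ∧]
⇔ (C ∨ ¬D) ∧ (¬B ∨ ¬C) ∧ (¬B ∨ ¬D) ∧ ¬A   [simplify]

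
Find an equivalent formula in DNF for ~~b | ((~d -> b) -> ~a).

~~b | ((~d -> b) -> ~a)
⇔ ~~b | ~(~d -> b) | ~a   [eliminate ->]
⇔ ~~b | ~(~~d | b) | ~a   [eliminate ->]
⇔ b | ~(~~d | b) | ~a   [double negation]
⇔ b | (~~~d & ~b) | ~a   [De Morgan]
⇔ b | (~d & ~b) | ~a   [double negation]

b | (~d & ~b) | ~a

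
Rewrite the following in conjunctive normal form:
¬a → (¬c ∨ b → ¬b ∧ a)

(a ∨ c) ∧ (a ∨ ¬b)

¬a → (¬c ∨ b → ¬b ∧ a)
≡ ¬¬a ∨ (¬c ∨ b → ¬b ∧ a)   (eliminate →)
≡ ¬¬a ∨ ¬(¬c ∨ b) ∨ ¬b ∧ a   (eliminate →)
≡ a ∨ ¬(¬c ∨ b) ∨ ¬b ∧ a   (double negation)
≡ a ∨ ¬¬c ∧ ¬b ∨ ¬b ∧ a   (De Morgan)
≡ a ∨ c ∧ ¬b ∨ ¬b ∧ a   (double negation)
≡ (a ∨ c ∨ ¬b) ∧ (a ∨ c ∨ a) ∧ (a ∨ ¬b ∨ ¬b) ∧ (a ∨ ¬b ∨ a)   (distribute ∨ over ∧)
≡ (a ∨ c) ∧ (a ∨ ¬b)   (simplify)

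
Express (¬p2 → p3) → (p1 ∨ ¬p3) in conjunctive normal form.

¬p3 ∨ p1

(¬p2 → p3) → (p1 ∨ ¬p3)
⇔ ¬(¬p2 → p3) ∨ p1 ∨ ¬p3   (eliminate →)
⇔ ¬(¬¬p2 ∨ p3) ∨ p1 ∨ ¬p3   (eliminate →)
⇔ (¬¬¬p2 ∧ ¬p3) ∨ p1 ∨ ¬p3   (De Morgan)
⇔ (¬p2 ∧ ¬p3) ∨ p1 ∨ ¬p3   (double negation)
⇔ (¬p2 ∨ p1 ∨ ¬p3) ∧ (¬p3 ∨ p1 ∨ ¬p3)   (distribute ∨ over ∧)
⇔ ¬p3 ∨ p1   (simplify)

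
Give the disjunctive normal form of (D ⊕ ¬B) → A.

(¬D ∧ B) ∨ (¬B ∧ D) ∨ A

(D ⊕ ¬B) → A
= ¬(D ⊕ ¬B) ∨ A   [eliminate →]
= ¬((D ∧ ¬¬B) ∨ (¬D ∧ ¬B)) ∨ A   [expand ⊕]
= (¬(D ∧ ¬¬B) ∧ ¬(¬D ∧ ¬B)) ∨ A   [De Morgan]
= ((¬D ∨ ¬¬¬B) ∧ ¬(¬D ∧ ¬B)) ∨ A   [De Morgan]
= ((¬D ∨ ¬B) ∧ ¬(¬D ∧ ¬B)) ∨ A   [double negation]
= ((¬D ∨ ¬B) ∧ (¬¬D ∨ ¬¬B)) ∨ A   [De Morgan]
= ((¬D ∨ ¬B) ∧ (D ∨ ¬¬B)) ∨ A   [double negation]
= ((¬D ∨ ¬B) ∧ (D ∨ B)) ∨ A   [double negation]
= (¬D ∧ D) ∨ (¬D ∧ B) ∨ (¬B ∧ D) ∨ (¬B ∧ B) ∨ A   [distribute ∧ over ∨]
= (¬D ∧ B) ∨ (¬B ∧ D) ∨ A   [simplify]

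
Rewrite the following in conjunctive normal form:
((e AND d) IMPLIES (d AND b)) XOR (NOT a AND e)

((e AND d) IMPLIES (d AND b)) XOR (NOT a AND e)
≡ (((e AND d) IMPLIES (d AND b)) OR (NOT a AND e)) AND NOT (((e AND d) IMPLIES (d AND b)) AND NOT a AND e)   [expand XOR]
≡ (NOT (e AND d) OR (d AND b) OR (NOT a AND e)) AND NOT (((e AND d) IMPLIES (d AND b)) AND NOT a AND e)   [eliminate IMPLIES]
≡ (NOT (e AND d) OR (d AND b) OR (NOT a AND e)) AND NOT ((NOT (e AND d) OR (d AND b)) AND NOT a AND e)   [eliminate IMPLIES]
≡ (NOT e OR NOT d OR (d AND b) OR (NOT a AND e)) AND NOT ((NOT (e AND d) OR (d AND b)) AND NOT a AND e)   [De Morgan]
≡ (NOT e OR NOT d OR (d AND b) OR (NOT a AND e)) AND (NOT (NOT (e AND d) OR (d AND b)) OR NOT NOT a OR NOT e)   [De Morgan]
≡ (NOT e OR NOT d OR (d AND b) OR (NOT a AND e)) AND ((NOT NOT (e AND d) AND NOT (d AND b)) OR NOT NOT a OR NOT e)   [De Morgan]
≡ (NOT e OR NOT d OR (d AND b) OR (NOT a AND e)) AND ((e AND d AND NOT (d AND b)) OR NOT NOT a OR NOT e)   [double negation]
≡ (NOT e OR NOT d OR (d AND b) OR (NOT a AND e)) AND ((e AND d AND (NOT d OR NOT b)) OR NOT NOT a OR NOT e)   [De Morgan]
≡ (NOT e OR NOT d OR (d AND b) OR (NOT a AND e)) AND ((e AND d AND (NOT d OR NOT b)) OR a OR NOT e)   [double negation]
≡ (NOT e OR NOT d OR d OR NOT a) AND (NOT e OR NOT d OR d OR e) AND (NOT e OR NOT d OR b OR NOT a) AND (NOT e OR NOT d OR b OR e) AND (e OR a OR NOT e) AND (d OR a OR NOT e) AND (NOT d OR NOT b OR a OR NOT e)   [distribute OR over AND]
≡ (NOT e OR NOT d OR b OR NOT a) AND (d OR a OR NOT e) AND (NOT d OR NOT b OR a OR NOT e)   [simplify]

(NOT e OR NOT d OR b OR NOT a) AND (d OR a OR NOT e) AND (NOT d OR NOT b OR a OR NOT e)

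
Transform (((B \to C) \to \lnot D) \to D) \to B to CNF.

B \lor \lnot D

(((B \to C) \to \lnot D) \to D) \to B
≡ \lnot (((B \to C) \to \lnot D) \to D) \lor B   [eliminate \to]
≡ \lnot (\lnot ((B \to C) \to \lnot D) \lor D) \lor B   [eliminate \to]
≡ \lnot (\lnot (\lnot (B \to C) \lor \lnot D) \lor D) \lor B   [eliminate \to]
≡ \lnot (\lnot (\lnot (\lnot B \lor C) \lor \lnot D) \lor D) \lor B   [eliminate \to]
≡ (\lnot \lnot (\lnot (\lnot B \lor C) \lor \lnot D) \land \lnot D) \lor B   [De Morgan]
≡ ((\lnot (\lnot B \lor C) \lor \lnot D) \land \lnot D) \lor B   [double negation]
≡ (((\lnot \lnot B \land \lnot C) \lor \lnot D) \land \lnot D) \lor B   [De Morgan]
≡ (((B \land \lnot C) \lor \lnot D) \land \lnot D) \lor B   [double negation]
≡ (B \lor \lnot D \lor B) \land (\lnot C \lor \lnot D \lor B) \land (\lnot D \lor B)   [distribute \lor over \land]
≡ B \lor \lnot D   [simplify]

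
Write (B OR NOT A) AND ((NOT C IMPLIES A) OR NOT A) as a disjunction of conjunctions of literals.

(B AND C) OR (B AND A) OR NOT A

(B OR NOT A) AND ((NOT C IMPLIES A) OR NOT A)
= (B OR NOT A) AND (NOT NOT C OR A OR NOT A)   [eliminate IMPLIES]
= (B OR NOT A) AND (C OR A OR NOT A)   [double negation]
= (B AND C) OR (B AND A) OR (B AND NOT A) OR (NOT A AND C) OR (NOT A AND A) OR (NOT A AND NOT A)   [distribute AND over OR]
= (B AND C) OR (B AND A) OR NOT A   [simplify]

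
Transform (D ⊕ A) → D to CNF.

¬A ∨ D

(D ⊕ A) → D
⇔ ¬(D ⊕ A) ∨ D   [eliminate →]
⇔ ¬((D ∨ A) ∧ ¬(D ∧ A)) ∨ D   [expand ⊕]
⇔ ¬(D ∨ A) ∨ ¬¬(D ∧ A) ∨ D   [De Morgan]
⇔ (¬D ∧ ¬A) ∨ ¬¬(D ∧ A) ∨ D   [De Morgan]
⇔ (¬D ∧ ¬A) ∨ (D ∧ A) ∨ D   [double negation]
⇔ (¬D ∨ D ∨ D) ∧ (¬D ∨ A ∨ D) ∧ (¬A ∨ D ∨ D) ∧ (¬A ∨ A ∨ D)   [distribute ∨ over ∧]
⇔ ¬A ∨ D   [simplify]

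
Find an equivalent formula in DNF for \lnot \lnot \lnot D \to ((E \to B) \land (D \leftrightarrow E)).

\lnot \lnot \lnot D \to ((E \to B) \land (D \leftrightarrow E))
⇔ \lnot \lnot \lnot \lnot D \lor ((E \to B) \land (D \leftrightarrow E))   [eliminate \to]
⇔ \lnot \lnot \lnot \lnot D \lor ((\lnot E \lor B) \land (D \leftrightarrow E))   [eliminate \to]
⇔ \lnot \lnot \lnot \lnot D \lor ((\lnot E \lor B) \land (D \to E) \land (E \to D))   [eliminate \leftrightarrow]
⇔ \lnot \lnot \lnot \lnot D \lor ((\lnot E \lor B) \land (\lnot D \lor E) \land (E \to D))   [eliminate \to]
⇔ \lnot \lnot \lnot \lnot D \lor ((\lnot E \lor B) \land (\lnot D \lor E) \land (\lnot E \lor D))   [eliminate \to]
⇔ \lnot \lnot D \lor ((\lnot E \lor B) \land (\lnot D \lor E) \land (\lnot E \lor D))   [double negation]
⇔ D \lor ((\lnot E \lor B) \land (\lnot D \lor E) \land (\lnot E \lor D))   [double negation]
⇔ D \lor (\lnot E \land \lnot D \land \lnot E) \lor (\lnot E \land \lnot D \land D) \lor (\lnot E \land E \land \lnot E) \lor (\lnot E \land E \land D) \lor (B \land \lnot D \land \lnot E) \lor (B \land \lnot D \land D) \lor (B \land E \land \lnot E) \lor (B \land E \land D)   [distribute \land over \lor]
⇔ D \lor (\lnot E \land \lnot D)   [simplify]

D \lor (\lnot E \land \lnot D)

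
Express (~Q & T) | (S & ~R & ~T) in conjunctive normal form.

(~Q | S) & (~Q | ~R) & (~Q | ~T) & (T | S) & (T | ~R)

(~Q & T) | (S & ~R & ~T)
≡ (~Q | S) & (~Q | ~R) & (~Q | ~T) & (T | S) & (T | ~R) & (T | ~T)
≡ (~Q | S) & (~Q | ~R) & (~Q | ~T) & (T | S) & (T | ~R)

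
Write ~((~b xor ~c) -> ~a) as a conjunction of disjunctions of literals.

~((~b xor ~c) -> ~a)
≡ ~(~(~b xor ~c) | ~a)   [eliminate ->]
≡ ~(~((~b | ~c) & ~(~b & ~c)) | ~a)   [expand xor]
≡ ~~((~b | ~c) & ~(~b & ~c)) & ~~a   [De Morgan]
≡ (~b | ~c) & ~(~b & ~c) & ~~a   [double negation]
≡ (~b | ~c) & (~~b | ~~c) & ~~a   [De Morgan]
≡ (~b | ~c) & (b | ~~c) & ~~a   [double negation]
≡ (~b | ~c) & (b | c) & ~~a   [double negation]
≡ (~b | ~c) & (b | c) & a   [double negation]

(~b | ~c) & (b | c) & a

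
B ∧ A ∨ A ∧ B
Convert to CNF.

B ∧ A ∨ A ∧ B
⇔ (B ∨ A) ∧ (B ∨ B) ∧ (A ∨ A) ∧ (A ∨ B)   — distribute ∨ over ∧
⇔ B ∧ A   — simplify

B ∧ A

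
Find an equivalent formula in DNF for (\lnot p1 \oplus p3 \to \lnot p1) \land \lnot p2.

p1 \land \lnot p3 \land \lnot p2 \lor \lnot p1 \land \lnot p2

(\lnot p1 \oplus p3 \to \lnot p1) \land \lnot p2
⇔ (\lnot (\lnot p1 \oplus p3) \lor \lnot p1) \land \lnot p2   (eliminate \to)
⇔ (\lnot (\lnot p1 \land \lnot p3 \lor \lnot \lnot p1 \land p3) \lor \lnot p1) \land \lnot p2   (expand \oplus)
⇔ (\lnot (\lnot p1 \land \lnot p3) \land \lnot (\lnot \lnot p1 \land p3) \lor \lnot p1) \land \lnot p2   (De Morgan)
⇔ ((\lnot \lnot p1 \lor \lnot \lnot p3) \land \lnot (\lnot \lnot p1 \land p3) \lor \lnot p1) \land \lnot p2   (De Morgan)
⇔ ((p1 \lor \lnot \lnot p3) \land \lnot (\lnot \lnot p1 \land p3) \lor \lnot p1) \land \lnot p2   (double negation)
⇔ ((p1 \lor p3) \land \lnot (\lnot \lnot p1 \land p3) \lor \lnot p1) \land \lnot p2   (double negation)
⇔ ((p1 \lor p3) \land (\lnot \lnot \lnot p1 \lor \lnot p3) \lor \lnot p1) \land \lnot p2   (De Morgan)
⇔ ((p1 \lor p3) \land (\lnot p1 \lor \lnot p3) \lor \lnot p1) \land \lnot p2   (double negation)
⇔ p1 \land \lnot p1 \land \lnot p2 \lor p1 \land \lnot p3 \land \lnot p2 \lor p3 \land \lnot p1 \land \lnot p2 \lor p3 \land \lnot p3 \land \lnot p2 \lor \lnot p1 \land \lnot p2   (distribute \land over \lor)
⇔ p1 \land \lnot p3 \land \lnot p2 \lor \lnot p1 \land \lnot p2   (simplify)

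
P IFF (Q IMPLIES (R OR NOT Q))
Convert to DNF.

(NOT P AND Q AND NOT R) OR (NOT Q AND P) OR (R AND P)

P IFF (Q IMPLIES (R OR NOT Q))
= (P IMPLIES (Q IMPLIES (R OR NOT Q))) AND ((Q IMPLIES (R OR NOT Q)) IMPLIES P)   [eliminate IFF]
= (NOT P OR (Q IMPLIES (R OR NOT Q))) AND ((Q IMPLIES (R OR NOT Q)) IMPLIES P)   [eliminate IMPLIES]
= (NOT P OR NOT Q OR R OR NOT Q) AND ((Q IMPLIES (R OR NOT Q)) IMPLIES P)   [eliminate IMPLIES]
= (NOT P OR NOT Q OR R OR NOT Q) AND (NOT (Q IMPLIES (R OR NOT Q)) OR P)   [eliminate IMPLIES]
= (NOT P OR NOT Q OR R OR NOT Q) AND (NOT (NOT Q OR R OR NOT Q) OR P)   [eliminate IMPLIES]
= (NOT P OR NOT Q OR R OR NOT Q) AND ((NOT NOT Q AND NOT R AND NOT NOT Q) OR P)   [De Morgan]
= (NOT P OR NOT Q OR R OR NOT Q) AND ((Q AND NOT R AND NOT NOT Q) OR P)   [double negation]
= (NOT P OR NOT Q OR R OR NOT Q) AND ((Q AND NOT R AND Q) OR P)   [double negation]
= (NOT P AND Q AND NOT R AND Q) OR (NOT P AND P) OR (NOT Q AND Q AND NOT R AND Q) OR (NOT Q AND P) OR (R AND Q AND NOT R AND Q) OR (R AND P) OR (NOT Q AND Q AND NOT R AND Q) OR (NOT Q AND P)   [distribute AND over OR]
= (NOT P AND Q AND NOT R) OR (NOT Q AND P) OR (R AND P)   [simplify]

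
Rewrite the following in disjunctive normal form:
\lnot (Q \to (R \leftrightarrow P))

(Q \land R \land \lnot P) \lor (Q \land P \land \lnot R)

\lnot (Q \to (R \leftrightarrow P))
= \lnot (\lnot Q \lor (R \leftrightarrow P))   (eliminate \to)
= \lnot (\lnot Q \lor ((R \to P) \land (P \to R)))   (eliminate \leftrightarrow)
= \lnot (\lnot Q \lor ((\lnot R \lor P) \land (P \to R)))   (eliminate \to)
= \lnot (\lnot Q \lor ((\lnot R \lor P) \land (\lnot P \lor R)))   (eliminate \to)
= \lnot \lnot Q \land \lnot ((\lnot R \lor P) \land (\lnot P \lor R))   (De Morgan)
= Q \land \lnot ((\lnot R \lor P) \land (\lnot P \lor R))   (double negation)
= Q \land (\lnot (\lnot R \lor P) \lor \lnot (\lnot P \lor R))   (De Morgan)
= Q \land ((\lnot \lnot R \land \lnot P) \lor \lnot (\lnot P \lor R))   (De Morgan)
= Q \land ((R \land \lnot P) \lor \lnot (\lnot P \lor R))   (double negation)
= Q \land ((R \land \lnot P) \lor (\lnot \lnot P \land \lnot R))   (De Morgan)
= Q \land ((R \land \lnot P) \lor (P \land \lnot R))   (double negation)
= (Q \land R \land \lnot P) \lor (Q \land P \land \lnot R)   (distribute \land over \lor)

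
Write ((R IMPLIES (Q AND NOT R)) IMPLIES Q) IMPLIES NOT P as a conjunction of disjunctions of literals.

(NOT R OR NOT P) AND (NOT Q OR NOT P)

((R IMPLIES (Q AND NOT R)) IMPLIES Q) IMPLIES NOT P
≡ NOT ((R IMPLIES (Q AND NOT R)) IMPLIES Q) OR NOT P   [eliminate IMPLIES]
≡ NOT (NOT (R IMPLIES (Q AND NOT R)) OR Q) OR NOT P   [eliminate IMPLIES]
≡ NOT (NOT (NOT R OR (Q AND NOT R)) OR Q) OR NOT P   [eliminate IMPLIES]
≡ (NOT NOT (NOT R OR (Q AND NOT R)) AND NOT Q) OR NOT P   [De Morgan]
≡ ((NOT R OR (Q AND NOT R)) AND NOT Q) OR NOT P   [double negation]
≡ (NOT R OR Q OR NOT P) AND (NOT R OR NOT R OR NOT P) AND (NOT Q OR NOT P)   [distribute OR over AND]
≡ (NOT R OR NOT P) AND (NOT Q OR NOT P)   [simplify]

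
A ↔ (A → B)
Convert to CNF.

A ↔ (A → B)
≡ (A → (A → B)) ∧ ((A → B) → A)   [eliminate ↔]
≡ (¬A ∨ (A → B)) ∧ ((A → B) → A)   [eliminate →]
≡ (¬A ∨ ¬A ∨ B) ∧ ((A → B) → A)   [eliminate →]
≡ (¬A ∨ ¬A ∨ B) ∧ (¬(A → B) ∨ A)   [eliminate →]
≡ (¬A ∨ ¬A ∨ B) ∧ (¬(¬A ∨ B) ∨ A)   [eliminate →]
≡ (¬A ∨ ¬A ∨ B) ∧ ((¬¬A ∧ ¬B) ∨ A)   [De Morgan]
≡ (¬A ∨ ¬A ∨ B) ∧ ((A ∧ ¬B) ∨ A)   [double negation]
≡ (¬A ∨ ¬A ∨ B) ∧ (A ∨ A) ∧ (¬B ∨ A)   [distribute ∨ over ∧]
≡ (¬A ∨ B) ∧ A   [simplify]

(¬A ∨ B) ∧ A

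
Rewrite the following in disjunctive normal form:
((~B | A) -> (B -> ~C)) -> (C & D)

(A & B & C) | (C & D)

((~B | A) -> (B -> ~C)) -> (C & D)
= ~((~B | A) -> (B -> ~C)) | (C & D)
= ~(~(~B | A) | (B -> ~C)) | (C & D)
= ~(~(~B | A) | ~B | ~C) | (C & D)
= (~~(~B | A) & ~~B & ~~C) | (C & D)
= ((~B | A) & ~~B & ~~C) | (C & D)
= ((~B | A) & B & ~~C) | (C & D)
= ((~B | A) & B & C) | (C & D)
= (~B & B & C) | (A & B & C) | (C & D)
= (A & B & C) | (C & D)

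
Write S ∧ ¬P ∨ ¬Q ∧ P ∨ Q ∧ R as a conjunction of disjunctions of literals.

S ∧ ¬P ∨ ¬Q ∧ P ∨ Q ∧ R
= (S ∨ ¬Q ∨ Q) ∧ (S ∨ ¬Q ∨ R) ∧ (S ∨ P ∨ Q) ∧ (S ∨ P ∨ R) ∧ (¬P ∨ ¬Q ∨ Q) ∧ (¬P ∨ ¬Q ∨ R) ∧ (¬P ∨ P ∨ Q) ∧ (¬P ∨ P ∨ R)   [distribute ∨ over ∧]
= (S ∨ ¬Q ∨ R) ∧ (S ∨ P ∨ Q) ∧ (S ∨ P ∨ R) ∧ (¬P ∨ ¬Q ∨ R)   [simplify]

(S ∨ ¬Q ∨ R) ∧ (S ∨ P ∨ Q) ∧ (S ∨ P ∨ R) ∧ (¬P ∨ ¬Q ∨ R)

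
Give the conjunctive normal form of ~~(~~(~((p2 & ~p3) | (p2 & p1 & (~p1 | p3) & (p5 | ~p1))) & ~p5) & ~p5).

(~p2 | p3) & ~p5

~~(~~(~((p2 & ~p3) | (p2 & p1 & (~p1 | p3) & (p5 | ~p1))) & ~p5) & ~p5)
≡ ~~(~((p2 & ~p3) | (p2 & p1 & (~p1 | p3) & (p5 | ~p1))) & ~p5) & ~p5   (double negation)
≡ ~((p2 & ~p3) | (p2 & p1 & (~p1 | p3) & (p5 | ~p1))) & ~p5 & ~p5   (double negation)
≡ ~(p2 & ~p3) & ~(p2 & p1 & (~p1 | p3) & (p5 | ~p1)) & ~p5 & ~p5   (De Morgan)
≡ (~p2 | ~~p3) & ~(p2 & p1 & (~p1 | p3) & (p5 | ~p1)) & ~p5 & ~p5   (De Morgan)
≡ (~p2 | p3) & ~(p2 & p1 & (~p1 | p3) & (p5 | ~p1)) & ~p5 & ~p5   (double negation)
≡ (~p2 | p3) & (~p2 | ~p1 | ~(~p1 | p3) | ~(p5 | ~p1)) & ~p5 & ~p5   (De Morgan)
≡ (~p2 | p3) & (~p2 | ~p1 | (~~p1 & ~p3) | ~(p5 | ~p1)) & ~p5 & ~p5   (De Morgan)
≡ (~p2 | p3) & (~p2 | ~p1 | (p1 & ~p3) | ~(p5 | ~p1)) & ~p5 & ~p5   (double negation)
≡ (~p2 | p3) & (~p2 | ~p1 | (p1 & ~p3) | (~p5 & ~~p1)) & ~p5 & ~p5   (De Morgan)
≡ (~p2 | p3) & (~p2 | ~p1 | (p1 & ~p3) | (~p5 & p1)) & ~p5 & ~p5   (double negation)
≡ (~p2 | p3) & (~p2 | ~p1 | p1 | ~p5) & (~p2 | ~p1 | p1 | p1) & (~p2 | ~p1 | ~p3 | ~p5) & (~p2 | ~p1 | ~p3 | p1) & ~p5 & ~p5   (distribute | over &)
≡ (~p2 | p3) & ~p5   (simplify)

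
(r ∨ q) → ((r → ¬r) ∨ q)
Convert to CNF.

¬r ∨ q

(r ∨ q) → ((r → ¬r) ∨ q)
= ¬(r ∨ q) ∨ (r → ¬r) ∨ q   — eliminate →
= ¬(r ∨ q) ∨ ¬r ∨ ¬r ∨ q   — eliminate →
= (¬r ∧ ¬q) ∨ ¬r ∨ ¬r ∨ q   — De Morgan
= (¬r ∨ ¬r ∨ ¬r ∨ q) ∧ (¬q ∨ ¬r ∨ ¬r ∨ q)   — distribute ∨ over ∧
= ¬r ∨ q   — simplify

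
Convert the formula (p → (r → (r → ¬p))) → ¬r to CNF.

(p → (r → (r → ¬p))) → ¬r
≡ ¬(p → (r → (r → ¬p))) ∨ ¬r   (eliminate →)
≡ ¬(¬p ∨ (r → (r → ¬p))) ∨ ¬r   (eliminate →)
≡ ¬(¬p ∨ ¬r ∨ (r → ¬p)) ∨ ¬r   (eliminate →)
≡ ¬(¬p ∨ ¬r ∨ ¬r ∨ ¬p) ∨ ¬r   (eliminate →)
≡ (¬¬p ∧ ¬¬r ∧ ¬¬r ∧ ¬¬p) ∨ ¬r   (De Morgan)
≡ (p ∧ ¬¬r ∧ ¬¬r ∧ ¬¬p) ∨ ¬r   (double negation)
≡ (p ∧ r ∧ ¬¬r ∧ ¬¬p) ∨ ¬r   (double negation)
≡ (p ∧ r ∧ r ∧ ¬¬p) ∨ ¬r   (double negation)
≡ (p ∧ r ∧ r ∧ p) ∨ ¬r   (double negation)
≡ (p ∨ ¬r) ∧ (r ∨ ¬r) ∧ (r ∨ ¬r) ∧ (p ∨ ¬r)   (distribute ∨ over ∧)
≡ p ∨ ¬r   (simplify)

p ∨ ¬r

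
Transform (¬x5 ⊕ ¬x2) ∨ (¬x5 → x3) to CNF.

x5 ∨ x2 ∨ x3

(¬x5 ⊕ ¬x2) ∨ (¬x5 → x3)
≡ ((¬x5 ∨ ¬x2) ∧ ¬(¬x5 ∧ ¬x2)) ∨ (¬x5 → x3)   [expand ⊕]
≡ ((¬x5 ∨ ¬x2) ∧ ¬(¬x5 ∧ ¬x2)) ∨ ¬¬x5 ∨ x3   [eliminate →]
≡ ((¬x5 ∨ ¬x2) ∧ (¬¬x5 ∨ ¬¬x2)) ∨ ¬¬x5 ∨ x3   [De Morgan]
≡ ((¬x5 ∨ ¬x2) ∧ (x5 ∨ ¬¬x2)) ∨ ¬¬x5 ∨ x3   [double negation]
≡ ((¬x5 ∨ ¬x2) ∧ (x5 ∨ x2)) ∨ ¬¬x5 ∨ x3   [double negation]
≡ ((¬x5 ∨ ¬x2) ∧ (x5 ∨ x2)) ∨ x5 ∨ x3   [double negation]
≡ (¬x5 ∨ ¬x2 ∨ x5 ∨ x3) ∧ (x5 ∨ x2 ∨ x5 ∨ x3)   [distribute ∨ over ∧]
≡ x5 ∨ x2 ∨ x3   [simplify]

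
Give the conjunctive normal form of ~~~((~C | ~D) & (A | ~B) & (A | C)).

~~~((~C | ~D) & (A | ~B) & (A | C))
≡ ~((~C | ~D) & (A | ~B) & (A | C))   [double negation]
≡ ~(~C | ~D) | ~(A | ~B) | ~(A | C)   [De Morgan]
≡ (~~C & ~~D) | ~(A | ~B) | ~(A | C)   [De Morgan]
≡ (C & ~~D) | ~(A | ~B) | ~(A | C)   [double negation]
≡ (C & D) | ~(A | ~B) | ~(A | C)   [double negation]
≡ (C & D) | (~A & ~~B) | ~(A | C)   [De Morgan]
≡ (C & D) | (~A & B) | ~(A | C)   [double negation]
≡ (C & D) | (~A & B) | (~A & ~C)   [De Morgan]
≡ (C | ~A | ~A) & (C | ~A | ~C) & (C | B | ~A) & (C | B | ~C) & (D | ~A | ~A) & (D | ~A | ~C) & (D | B | ~A) & (D | B | ~C)   [distribute | over &]
≡ (C | ~A) & (D | ~A) & (D | B | ~C)   [simplify]

(C | ~A) & (D | ~A) & (D | B | ~C)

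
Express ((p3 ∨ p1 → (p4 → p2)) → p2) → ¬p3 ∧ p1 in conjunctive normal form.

(¬p3 ∨ ¬p4 ∨ p2) ∧ (¬p2 ∨ ¬p3) ∧ (¬p2 ∨ p1)

((p3 ∨ p1 → (p4 → p2)) → p2) → ¬p3 ∧ p1
= ¬((p3 ∨ p1 → (p4 → p2)) → p2) ∨ ¬p3 ∧ p1   [eliminate →]
= ¬(¬(p3 ∨ p1 → (p4 → p2)) ∨ p2) ∨ ¬p3 ∧ p1   [eliminate →]
= ¬(¬(¬(p3 ∨ p1) ∨ (p4 → p2)) ∨ p2) ∨ ¬p3 ∧ p1   [eliminate →]
= ¬(¬(¬(p3 ∨ p1) ∨ ¬p4 ∨ p2) ∨ p2) ∨ ¬p3 ∧ p1   [eliminate →]
= ¬¬(¬(p3 ∨ p1) ∨ ¬p4 ∨ p2) ∧ ¬p2 ∨ ¬p3 ∧ p1   [De Morgan]
= (¬(p3 ∨ p1) ∨ ¬p4 ∨ p2) ∧ ¬p2 ∨ ¬p3 ∧ p1   [double negation]
= (¬p3 ∧ ¬p1 ∨ ¬p4 ∨ p2) ∧ ¬p2 ∨ ¬p3 ∧ p1   [De Morgan]
= (¬p3 ∨ ¬p4 ∨ p2 ∨ ¬p3) ∧ (¬p3 ∨ ¬p4 ∨ p2 ∨ p1) ∧ (¬p1 ∨ ¬p4 ∨ p2 ∨ ¬p3) ∧ (¬p1 ∨ ¬p4 ∨ p2 ∨ p1) ∧ (¬p2 ∨ ¬p3) ∧ (¬p2 ∨ p1)   [distribute ∨ over ∧]
= (¬p3 ∨ ¬p4 ∨ p2) ∧ (¬p2 ∨ ¬p3) ∧ (¬p2 ∨ p1)   [simplify]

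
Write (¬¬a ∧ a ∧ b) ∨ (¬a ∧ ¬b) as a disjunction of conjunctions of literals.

(a ∧ b) ∨ (¬a ∧ ¬b)

(¬¬a ∧ a ∧ b) ∨ (¬a ∧ ¬b)
= (a ∧ a ∧ b) ∨ (¬a ∧ ¬b)
= (a ∧ b) ∨ (¬a ∧ ¬b)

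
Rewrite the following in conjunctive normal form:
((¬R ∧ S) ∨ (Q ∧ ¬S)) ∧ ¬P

(¬R ∨ Q) ∧ (¬R ∨ ¬S) ∧ (S ∨ Q) ∧ ¬P

((¬R ∧ S) ∨ (Q ∧ ¬S)) ∧ ¬P
≡ (¬R ∨ Q) ∧ (¬R ∨ ¬S) ∧ (S ∨ Q) ∧ (S ∨ ¬S) ∧ ¬P   [distribute ∨ over ∧]
≡ (¬R ∨ Q) ∧ (¬R ∨ ¬S) ∧ (S ∨ Q) ∧ ¬P   [simplify]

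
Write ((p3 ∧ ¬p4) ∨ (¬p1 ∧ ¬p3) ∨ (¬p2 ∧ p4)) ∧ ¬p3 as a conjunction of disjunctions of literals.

((p3 ∧ ¬p4) ∨ (¬p1 ∧ ¬p3) ∨ (¬p2 ∧ p4)) ∧ ¬p3
≡ (p3 ∨ ¬p1 ∨ ¬p2) ∧ (p3 ∨ ¬p1 ∨ p4) ∧ (p3 ∨ ¬p3 ∨ ¬p2) ∧ (p3 ∨ ¬p3 ∨ p4) ∧ (¬p4 ∨ ¬p1 ∨ ¬p2) ∧ (¬p4 ∨ ¬p1 ∨ p4) ∧ (¬p4 ∨ ¬p3 ∨ ¬p2) ∧ (¬p4 ∨ ¬p3 ∨ p4) ∧ ¬p3   [distribute ∨ over ∧]
≡ (p3 ∨ ¬p1 ∨ ¬p2) ∧ (p3 ∨ ¬p1 ∨ p4) ∧ (¬p4 ∨ ¬p1 ∨ ¬p2) ∧ ¬p3   [simplify]

(p3 ∨ ¬p1 ∨ ¬p2) ∧ (p3 ∨ ¬p1 ∨ p4) ∧ (¬p4 ∨ ¬p1 ∨ ¬p2) ∧ ¬p3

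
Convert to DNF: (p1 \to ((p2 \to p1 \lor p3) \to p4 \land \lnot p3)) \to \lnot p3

p1 \land \lnot p4 \lor p1 \land p3 \lor \lnot p3

(p1 \to ((p2 \to p1 \lor p3) \to p4 \land \lnot p3)) \to \lnot p3
⇔ \lnot (p1 \to ((p2 \to p1 \lor p3) \to p4 \land \lnot p3)) \lor \lnot p3   [eliminate \to]
⇔ \lnot (\lnot p1 \lor ((p2 \to p1 \lor p3) \to p4 \land \lnot p3)) \lor \lnot p3   [eliminate \to]
⇔ \lnot (\lnot p1 \lor \lnot (p2 \to p1 \lor p3) \lor p4 \land \lnot p3) \lor \lnot p3   [eliminate \to]
⇔ \lnot (\lnot p1 \lor \lnot (\lnot p2 \lor p1 \lor p3) \lor p4 \land \lnot p3) \lor \lnot p3   [eliminate \to]
⇔ \lnot \lnot p1 \land \lnot \lnot (\lnot p2 \lor p1 \lor p3) \land \lnot (p4 \land \lnot p3) \lor \lnot p3   [De Morgan]
⇔ p1 \land \lnot \lnot (\lnot p2 \lor p1 \lor p3) \land \lnot (p4 \land \lnot p3) \lor \lnot p3   [double negation]
⇔ p1 \land (\lnot p2 \lor p1 \lor p3) \land \lnot (p4 \land \lnot p3) \lor \lnot p3   [double negation]
⇔ p1 \land (\lnot p2 \lor p1 \lor p3) \land (\lnot p4 \lor \lnot \lnot p3) \lor \lnot p3   [De Morgan]
⇔ p1 \land (\lnot p2 \lor p1 \lor p3) \land (\lnot p4 \lor p3) \lor \lnot p3   [double negation]
⇔ p1 \land \lnot p2 \land \lnot p4 \lor p1 \land \lnot p2 \land p3 \lor p1 \land p1 \land \lnot p4 \lor p1 \land p1 \land p3 \lor p1 \land p3 \land \lnot p4 \lor p1 \land p3 \land p3 \lor \lnot p3   [distribute \land over \lor]
⇔ p1 \land \lnot p4 \lor p1 \land p3 \lor \lnot p3   [simplify]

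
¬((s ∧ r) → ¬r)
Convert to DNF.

s ∧ r

¬((s ∧ r) → ¬r)
≡ ¬(¬(s ∧ r) ∨ ¬r)   [eliminate →]
≡ ¬¬(s ∧ r) ∧ ¬¬r   [De Morgan]
≡ s ∧ r ∧ ¬¬r   [double negation]
≡ s ∧ r ∧ r   [double negation]
≡ s ∧ r   [simplify]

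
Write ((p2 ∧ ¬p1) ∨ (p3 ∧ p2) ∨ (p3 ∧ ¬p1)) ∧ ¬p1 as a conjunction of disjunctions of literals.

((p2 ∧ ¬p1) ∨ (p3 ∧ p2) ∨ (p3 ∧ ¬p1)) ∧ ¬p1
⇔ (p2 ∨ p3 ∨ p3) ∧ (p2 ∨ p3 ∨ ¬p1) ∧ (p2 ∨ p2 ∨ p3) ∧ (p2 ∨ p2 ∨ ¬p1) ∧ (¬p1 ∨ p3 ∨ p3) ∧ (¬p1 ∨ p3 ∨ ¬p1) ∧ (¬p1 ∨ p2 ∨ p3) ∧ (¬p1 ∨ p2 ∨ ¬p1) ∧ ¬p1   (distribute ∨ over ∧)
⇔ (p2 ∨ p3) ∧ ¬p1   (simplify)

(p2 ∨ p3) ∧ ¬p1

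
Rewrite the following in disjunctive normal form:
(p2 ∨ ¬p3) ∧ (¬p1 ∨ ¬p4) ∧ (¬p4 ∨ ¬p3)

p2 ∧ ¬p4 ∨ ¬p3 ∧ ¬p1 ∨ ¬p3 ∧ ¬p4

(p2 ∨ ¬p3) ∧ (¬p1 ∨ ¬p4) ∧ (¬p4 ∨ ¬p3)
≡ p2 ∧ ¬p1 ∧ ¬p4 ∨ p2 ∧ ¬p1 ∧ ¬p3 ∨ p2 ∧ ¬p4 ∧ ¬p4 ∨ p2 ∧ ¬p4 ∧ ¬p3 ∨ ¬p3 ∧ ¬p1 ∧ ¬p4 ∨ ¬p3 ∧ ¬p1 ∧ ¬p3 ∨ ¬p3 ∧ ¬p4 ∧ ¬p4 ∨ ¬p3 ∧ ¬p4 ∧ ¬p3   [distribute ∧ over ∨]
≡ p2 ∧ ¬p4 ∨ ¬p3 ∧ ¬p1 ∨ ¬p3 ∧ ¬p4   [simplify]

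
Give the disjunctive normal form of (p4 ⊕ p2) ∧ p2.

(p4 ⊕ p2) ∧ p2
≡ (p4 ∧ ¬p2 ∨ ¬p4 ∧ p2) ∧ p2   [expand ⊕]
≡ p4 ∧ ¬p2 ∧ p2 ∨ ¬p4 ∧ p2 ∧ p2   [distribute ∧ over ∨]
≡ ¬p4 ∧ p2   [simplify]

¬p4 ∧ p2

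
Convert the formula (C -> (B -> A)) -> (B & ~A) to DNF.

B & ~A

(C -> (B -> A)) -> (B & ~A)
≡ ~(C -> (B -> A)) | (B & ~A)   (eliminate ->)
≡ ~(~C | (B -> A)) | (B & ~A)   (eliminate ->)
≡ ~(~C | ~B | A) | (B & ~A)   (eliminate ->)
≡ (~~C & ~~B & ~A) | (B & ~A)   (De Morgan)
≡ (C & ~~B & ~A) | (B & ~A)   (double negation)
≡ (C & B & ~A) | (B & ~A)   (double negation)
≡ B & ~A   (simplify)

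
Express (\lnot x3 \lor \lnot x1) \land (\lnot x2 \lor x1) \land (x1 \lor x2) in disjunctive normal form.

(\lnot x3 \lor \lnot x1) \land (\lnot x2 \lor x1) \land (x1 \lor x2)
≡ (\lnot x3 \land \lnot x2 \land x1) \lor (\lnot x3 \land \lnot x2 \land x2) \lor (\lnot x3 \land x1 \land x1) \lor (\lnot x3 \land x1 \land x2) \lor (\lnot x1 \land \lnot x2 \land x1) \lor (\lnot x1 \land \lnot x2 \land x2) \lor (\lnot x1 \land x1 \land x1) \lor (\lnot x1 \land x1 \land x2)   — distribute \land over \lor
≡ \lnot x3 \land x1   — simplify

\lnot x3 \land x1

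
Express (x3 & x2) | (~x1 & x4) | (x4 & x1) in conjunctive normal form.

(x3 & x2) | (~x1 & x4) | (x4 & x1)
⇔ (x3 | ~x1 | x4) & (x3 | ~x1 | x1) & (x3 | x4 | x4) & (x3 | x4 | x1) & (x2 | ~x1 | x4) & (x2 | ~x1 | x1) & (x2 | x4 | x4) & (x2 | x4 | x1)   [distribute | over &]
⇔ (x3 | x4) & (x2 | x4)   [simplify]

(x3 | x4) & (x2 | x4)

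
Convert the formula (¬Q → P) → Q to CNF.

¬P ∨ Q

(¬Q → P) → Q
≡ ¬(¬Q → P) ∨ Q   (eliminate →)
≡ ¬(¬¬Q ∨ P) ∨ Q   (eliminate →)
≡ ¬¬¬Q ∧ ¬P ∨ Q   (De Morgan)
≡ ¬Q ∧ ¬P ∨ Q   (double negation)
≡ (¬Q ∨ Q) ∧ (¬P ∨ Q)   (distribute ∨ over ∧)
≡ ¬P ∨ Q   (simplify)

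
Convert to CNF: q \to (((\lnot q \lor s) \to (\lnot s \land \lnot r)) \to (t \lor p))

\lnot q \lor s \lor t \lor p

q \to (((\lnot q \lor s) \to (\lnot s \land \lnot r)) \to (t \lor p))
= \lnot q \lor (((\lnot q \lor s) \to (\lnot s \land \lnot r)) \to (t \lor p))   [eliminate \to]
= \lnot q \lor \lnot ((\lnot q \lor s) \to (\lnot s \land \lnot r)) \lor t \lor p   [eliminate \to]
= \lnot q \lor \lnot (\lnot (\lnot q \lor s) \lor (\lnot s \land \lnot r)) \lor t \lor p   [eliminate \to]
= \lnot q \lor (\lnot \lnot (\lnot q \lor s) \land \lnot (\lnot s \land \lnot r)) \lor t \lor p   [De Morgan]
= \lnot q \lor ((\lnot q \lor s) \land \lnot (\lnot s \land \lnot r)) \lor t \lor p   [double negation]
= \lnot q \lor ((\lnot q \lor s) \land (\lnot \lnot s \lor \lnot \lnot r)) \lor t \lor p   [De Morgan]
= \lnot q \lor ((\lnot q \lor s) \land (s \lor \lnot \lnot r)) \lor t \lor p   [double negation]
= \lnot q \lor ((\lnot q \lor s) \land (s \lor r)) \lor t \lor p   [double negation]
= (\lnot q \lor \lnot q \lor s \lor t \lor p) \land (\lnot q \lor s \lor r \lor t \lor p)   [distribute \lor over \land]
= \lnot q \lor s \lor t \lor p   [simplify]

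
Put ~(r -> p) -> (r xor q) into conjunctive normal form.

~(r -> p) -> (r xor q)
≡ ~~(r -> p) | (r xor q)
≡ ~~(~r | p) | (r xor q)
≡ ~~(~r | p) | ((r | q) & ~(r & q))
≡ ~r | p | ((r | q) & ~(r & q))
≡ ~r | p | ((r | q) & (~r | ~q))
≡ (~r | p | r | q) & (~r | p | ~r | ~q)
≡ ~r | p | ~q

~r | p | ~q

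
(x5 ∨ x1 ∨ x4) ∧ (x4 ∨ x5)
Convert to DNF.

(x5 ∨ x1 ∨ x4) ∧ (x4 ∨ x5)
⇔ (x5 ∧ x4) ∨ (x5 ∧ x5) ∨ (x1 ∧ x4) ∨ (x1 ∧ x5) ∨ (x4 ∧ x4) ∨ (x4 ∧ x5)   [distribute ∧ over ∨]
⇔ x5 ∨ x4   [simplify]

x5 ∨ x4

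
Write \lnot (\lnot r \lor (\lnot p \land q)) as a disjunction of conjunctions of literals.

\lnot (\lnot r \lor (\lnot p \land q))
= \lnot \lnot r \land \lnot (\lnot p \land q)   [De Morgan]
= r \land \lnot (\lnot p \land q)   [double negation]
= r \land (\lnot \lnot p \lor \lnot q)   [De Morgan]
= r \land (p \lor \lnot q)   [double negation]
= (r \land p) \lor (r \land \lnot q)   [distribute \land over \lor]

(r \land p) \lor (r \land \lnot q)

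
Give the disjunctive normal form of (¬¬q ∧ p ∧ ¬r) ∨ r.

(¬¬q ∧ p ∧ ¬r) ∨ r
= (q ∧ p ∧ ¬r) ∨ r   (double negation)

(q ∧ p ∧ ¬r) ∨ r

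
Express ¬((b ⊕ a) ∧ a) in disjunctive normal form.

a ∧ b ∨ ¬a

¬((b ⊕ a) ∧ a)
⇔ ¬((b ∧ ¬a ∨ ¬b ∧ a) ∧ a)   — expand ⊕
⇔ ¬(b ∧ ¬a ∨ ¬b ∧ a) ∨ ¬a   — De Morgan
⇔ ¬(b ∧ ¬a) ∧ ¬(¬b ∧ a) ∨ ¬a   — De Morgan
⇔ (¬b ∨ ¬¬a) ∧ ¬(¬b ∧ a) ∨ ¬a   — De Morgan
⇔ (¬b ∨ a) ∧ ¬(¬b ∧ a) ∨ ¬a   — double negation
⇔ (¬b ∨ a) ∧ (¬¬b ∨ ¬a) ∨ ¬a   — De Morgan
⇔ (¬b ∨ a) ∧ (b ∨ ¬a) ∨ ¬a   — double negation
⇔ ¬b ∧ b ∨ ¬b ∧ ¬a ∨ a ∧ b ∨ a ∧ ¬a ∨ ¬a   — distribute ∧ over ∨
⇔ a ∧ b ∨ ¬a   — simplify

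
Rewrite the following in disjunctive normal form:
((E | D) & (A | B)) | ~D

(E & A) | (E & B) | (D & A) | (D & B) | ~D

((E | D) & (A | B)) | ~D
≡ (E & A) | (E & B) | (D & A) | (D & B) | ~D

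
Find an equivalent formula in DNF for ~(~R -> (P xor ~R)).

~(~R -> (P xor ~R))
≡ ~(~~R | (P xor ~R))   (eliminate ->)
≡ ~(~~R | (P & ~~R) | (~P & ~R))   (expand xor)
≡ ~~~R & ~(P & ~~R) & ~(~P & ~R)   (De Morgan)
≡ ~R & ~(P & ~~R) & ~(~P & ~R)   (double negation)
≡ ~R & (~P | ~~~R) & ~(~P & ~R)   (De Morgan)
≡ ~R & (~P | ~R) & ~(~P & ~R)   (double negation)
≡ ~R & (~P | ~R) & (~~P | ~~R)   (De Morgan)
≡ ~R & (~P | ~R) & (P | ~~R)   (double negation)
≡ ~R & (~P | ~R) & (P | R)   (double negation)
≡ (~R & ~P & P) | (~R & ~P & R) | (~R & ~R & P) | (~R & ~R & R)   (distribute & over |)
≡ ~R & P   (simplify)

~R & P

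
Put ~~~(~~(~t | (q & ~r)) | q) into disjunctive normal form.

t & ~q

~~~(~~(~t | (q & ~r)) | q)
= ~(~~(~t | (q & ~r)) | q)
= ~~~(~t | (q & ~r)) & ~q
= ~(~t | (q & ~r)) & ~q
= ~~t & ~(q & ~r) & ~q
= t & ~(q & ~r) & ~q
= t & (~q | ~~r) & ~q
= t & (~q | r) & ~q
= (t & ~q & ~q) | (t & r & ~q)
= t & ~q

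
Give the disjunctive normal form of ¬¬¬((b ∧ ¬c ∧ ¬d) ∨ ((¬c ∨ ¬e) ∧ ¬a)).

(¬b ∧ a) ∨ (c ∧ e) ∨ (c ∧ a) ∨ (d ∧ a)

¬¬¬((b ∧ ¬c ∧ ¬d) ∨ ((¬c ∨ ¬e) ∧ ¬a))
≡ ¬((b ∧ ¬c ∧ ¬d) ∨ ((¬c ∨ ¬e) ∧ ¬a))   [double negation]
≡ ¬(b ∧ ¬c ∧ ¬d) ∧ ¬((¬c ∨ ¬e) ∧ ¬a)   [De Morgan]
≡ (¬b ∨ ¬¬c ∨ ¬¬d) ∧ ¬((¬c ∨ ¬e) ∧ ¬a)   [De Morgan]
≡ (¬b ∨ c ∨ ¬¬d) ∧ ¬((¬c ∨ ¬e) ∧ ¬a)   [double negation]
≡ (¬b ∨ c ∨ d) ∧ ¬((¬c ∨ ¬e) ∧ ¬a)   [double negation]
≡ (¬b ∨ c ∨ d) ∧ (¬(¬c ∨ ¬e) ∨ ¬¬a)   [De Morgan]
≡ (¬b ∨ c ∨ d) ∧ ((¬¬c ∧ ¬¬e) ∨ ¬¬a)   [De Morgan]
≡ (¬b ∨ c ∨ d) ∧ ((c ∧ ¬¬e) ∨ ¬¬a)   [double negation]
≡ (¬b ∨ c ∨ d) ∧ ((c ∧ e) ∨ ¬¬a)   [double negation]
≡ (¬b ∨ c ∨ d) ∧ ((c ∧ e) ∨ a)   [double negation]
≡ (¬b ∧ c ∧ e) ∨ (¬b ∧ a) ∨ (c ∧ c ∧ e) ∨ (c ∧ a) ∨ (d ∧ c ∧ e) ∨ (d ∧ a)   [distribute ∧ over ∨]
≡ (¬b ∧ a) ∨ (c ∧ e) ∨ (c ∧ a) ∨ (d ∧ a)   [simplify]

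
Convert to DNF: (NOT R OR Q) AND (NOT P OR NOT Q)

(NOT R OR Q) AND (NOT P OR NOT Q)
≡ (NOT R AND NOT P) OR (NOT R AND NOT Q) OR (Q AND NOT P) OR (Q AND NOT Q)   (distribute AND over OR)
≡ (NOT R AND NOT P) OR (NOT R AND NOT Q) OR (Q AND NOT P)   (simplify)

(NOT R AND NOT P) OR (NOT R AND NOT Q) OR (Q AND NOT P)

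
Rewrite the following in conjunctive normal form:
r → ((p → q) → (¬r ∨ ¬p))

¬r ∨ ¬q ∨ ¬p

r → ((p → q) → (¬r ∨ ¬p))
≡ ¬r ∨ ((p → q) → (¬r ∨ ¬p))   — eliminate →
≡ ¬r ∨ ¬(p → q) ∨ ¬r ∨ ¬p   — eliminate →
≡ ¬r ∨ ¬(¬p ∨ q) ∨ ¬r ∨ ¬p   — eliminate →
≡ ¬r ∨ (¬¬p ∧ ¬q) ∨ ¬r ∨ ¬p   — De Morgan
≡ ¬r ∨ (p ∧ ¬q) ∨ ¬r ∨ ¬p   — double negation
≡ (¬r ∨ p ∨ ¬r ∨ ¬p) ∧ (¬r ∨ ¬q ∨ ¬r ∨ ¬p)   — distribute ∨ over ∧
≡ ¬r ∨ ¬q ∨ ¬p   — simplify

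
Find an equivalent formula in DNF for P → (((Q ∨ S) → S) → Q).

P → (((Q ∨ S) → S) → Q)
⇔ ¬P ∨ (((Q ∨ S) → S) → Q)
⇔ ¬P ∨ ¬((Q ∨ S) → S) ∨ Q
⇔ ¬P ∨ ¬(¬(Q ∨ S) ∨ S) ∨ Q
⇔ ¬P ∨ (¬¬(Q ∨ S) ∧ ¬S) ∨ Q
⇔ ¬P ∨ ((Q ∨ S) ∧ ¬S) ∨ Q
⇔ ¬P ∨ (Q ∧ ¬S) ∨ (S ∧ ¬S) ∨ Q
⇔ ¬P ∨ Q

¬P ∨ Q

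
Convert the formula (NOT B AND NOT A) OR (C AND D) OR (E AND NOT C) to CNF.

(NOT B OR C OR E) AND (NOT B OR D OR E) AND (NOT B OR D OR NOT C) AND (NOT A OR C OR E) AND (NOT A OR D OR E) AND (NOT A OR D OR NOT C)

(NOT B AND NOT A) OR (C AND D) OR (E AND NOT C)
≡ (NOT B OR C OR E) AND (NOT B OR C OR NOT C) AND (NOT B OR D OR E) AND (NOT B OR D OR NOT C) AND (NOT A OR C OR E) AND (NOT A OR C OR NOT C) AND (NOT A OR D OR E) AND (NOT A OR D OR NOT C)   [distribute OR over AND]
≡ (NOT B OR C OR E) AND (NOT B OR D OR E) AND (NOT B OR D OR NOT C) AND (NOT A OR C OR E) AND (NOT A OR D OR E) AND (NOT A OR D OR NOT C)   [simplify]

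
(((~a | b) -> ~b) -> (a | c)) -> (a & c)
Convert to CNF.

(((~a | b) -> ~b) -> (a | c)) -> (a & c)
≡ ~(((~a | b) -> ~b) -> (a | c)) | (a & c)   (eliminate ->)
≡ ~(~((~a | b) -> ~b) | a | c) | (a & c)   (eliminate ->)
≡ ~(~(~(~a | b) | ~b) | a | c) | (a & c)   (eliminate ->)
≡ (~~(~(~a | b) | ~b) & ~a & ~c) | (a & c)   (De Morgan)
≡ ((~(~a | b) | ~b) & ~a & ~c) | (a & c)   (double negation)
≡ (((~~a & ~b) | ~b) & ~a & ~c) | (a & c)   (De Morgan)
≡ (((a & ~b) | ~b) & ~a & ~c) | (a & c)   (double negation)
≡ (a | ~b | a) & (a | ~b | c) & (~b | ~b | a) & (~b | ~b | c) & (~a | a) & (~a | c) & (~c | a) & (~c | c)   (distribute | over &)
≡ (a | ~b) & (~b | c) & (~a | c) & (~c | a)   (simplify)

(a | ~b) & (~b | c) & (~a | c) & (~c | a)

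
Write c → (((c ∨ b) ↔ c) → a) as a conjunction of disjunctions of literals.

c → (((c ∨ b) ↔ c) → a)
⇔ ¬c ∨ (((c ∨ b) ↔ c) → a)   (eliminate →)
⇔ ¬c ∨ ¬((c ∨ b) ↔ c) ∨ a   (eliminate →)
⇔ ¬c ∨ ¬(((c ∨ b) → c) ∧ (c → (c ∨ b))) ∨ a   (eliminate ↔)
⇔ ¬c ∨ ¬((¬(c ∨ b) ∨ c) ∧ (c → (c ∨ b))) ∨ a   (eliminate →)
⇔ ¬c ∨ ¬((¬(c ∨ b) ∨ c) ∧ (¬c ∨ c ∨ b)) ∨ a   (eliminate →)
⇔ ¬c ∨ ¬(¬(c ∨ b) ∨ c) ∨ ¬(¬c ∨ c ∨ b) ∨ a   (De Morgan)
⇔ ¬c ∨ (¬¬(c ∨ b) ∧ ¬c) ∨ ¬(¬c ∨ c ∨ b) ∨ a   (De Morgan)
⇔ ¬c ∨ ((c ∨ b) ∧ ¬c) ∨ ¬(¬c ∨ c ∨ b) ∨ a   (double negation)
⇔ ¬c ∨ ((c ∨ b) ∧ ¬c) ∨ (¬¬c ∧ ¬c ∧ ¬b) ∨ a   (De Morgan)
⇔ ¬c ∨ ((c ∨ b) ∧ ¬c) ∨ (c ∧ ¬c ∧ ¬b) ∨ a   (double negation)
⇔ (¬c ∨ c ∨ b ∨ c ∨ a) ∧ (¬c ∨ c ∨ b ∨ ¬c ∨ a) ∧ (¬c ∨ c ∨ b ∨ ¬b ∨ a) ∧ (¬c ∨ ¬c ∨ c ∨ a) ∧ (¬c ∨ ¬c ∨ ¬c ∨ a) ∧ (¬c ∨ ¬c ∨ ¬b ∨ a)   (distribute ∨ over ∧)
⇔ ¬c ∨ a   (simplify)

¬c ∨ a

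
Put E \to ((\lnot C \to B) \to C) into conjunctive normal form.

\lnot E \lor \lnot B \lor C

E \to ((\lnot C \to B) \to C)
= \lnot E \lor ((\lnot C \to B) \to C)   — eliminate \to
= \lnot E \lor \lnot (\lnot C \to B) \lor C   — eliminate \to
= \lnot E \lor \lnot (\lnot \lnot C \lor B) \lor C   — eliminate \to
= \lnot E \lor (\lnot \lnot \lnot C \land \lnot B) \lor C   — De Morgan
= \lnot E \lor (\lnot C \land \lnot B) \lor C   — double negation
= (\lnot E \lor \lnot C \lor C) \land (\lnot E \lor \lnot B \lor C)   — distribute \lor over \land
= \lnot E \lor \lnot B \lor C   — simplify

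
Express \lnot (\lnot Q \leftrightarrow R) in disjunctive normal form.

(\lnot Q \land \lnot R) \lor (R \land Q)

\lnot (\lnot Q \leftrightarrow R)
= \lnot ((\lnot Q \to R) \land (R \to \lnot Q))
= \lnot ((\lnot \lnot Q \lor R) \land (R \to \lnot Q))
= \lnot ((\lnot \lnot Q \lor R) \land (\lnot R \lor \lnot Q))
= \lnot (\lnot \lnot Q \lor R) \lor \lnot (\lnot R \lor \lnot Q)
= (\lnot \lnot \lnot Q \land \lnot R) \lor \lnot (\lnot R \lor \lnot Q)
= (\lnot Q \land \lnot R) \lor \lnot (\lnot R \lor \lnot Q)
= (\lnot Q \land \lnot R) \lor (\lnot \lnot R \land \lnot \lnot Q)
= (\lnot Q \land \lnot R) \lor (R \land \lnot \lnot Q)
= (\lnot Q \land \lnot R) \lor (R \land Q)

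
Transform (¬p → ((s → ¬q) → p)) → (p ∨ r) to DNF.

(¬p → ((s → ¬q) → p)) → (p ∨ r)
⇔ ¬(¬p → ((s → ¬q) → p)) ∨ p ∨ r   — eliminate →
⇔ ¬(¬¬p ∨ ((s → ¬q) → p)) ∨ p ∨ r   — eliminate →
⇔ ¬(¬¬p ∨ ¬(s → ¬q) ∨ p) ∨ p ∨ r   — eliminate →
⇔ ¬(¬¬p ∨ ¬(¬s ∨ ¬q) ∨ p) ∨ p ∨ r   — eliminate →
⇔ (¬¬¬p ∧ ¬¬(¬s ∨ ¬q) ∧ ¬p) ∨ p ∨ r   — De Morgan
⇔ (¬p ∧ ¬¬(¬s ∨ ¬q) ∧ ¬p) ∨ p ∨ r   — double negation
⇔ (¬p ∧ (¬s ∨ ¬q) ∧ ¬p) ∨ p ∨ r   — double negation
⇔ (¬p ∧ ¬s ∧ ¬p) ∨ (¬p ∧ ¬q ∧ ¬p) ∨ p ∨ r   — distribute ∧ over ∨
⇔ (¬p ∧ ¬s) ∨ (¬p ∧ ¬q) ∨ p ∨ r   — simplify

(¬p ∧ ¬s) ∨ (¬p ∧ ¬q) ∨ p ∨ r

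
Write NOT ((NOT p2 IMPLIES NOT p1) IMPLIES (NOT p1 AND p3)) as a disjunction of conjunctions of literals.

NOT ((NOT p2 IMPLIES NOT p1) IMPLIES (NOT p1 AND p3))
⇔ NOT (NOT (NOT p2 IMPLIES NOT p1) OR (NOT p1 AND p3))   — eliminate IMPLIES
⇔ NOT (NOT (NOT NOT p2 OR NOT p1) OR (NOT p1 AND p3))   — eliminate IMPLIES
⇔ NOT NOT (NOT NOT p2 OR NOT p1) AND NOT (NOT p1 AND p3)   — De Morgan
⇔ (NOT NOT p2 OR NOT p1) AND NOT (NOT p1 AND p3)   — double negation
⇔ (p2 OR NOT p1) AND NOT (NOT p1 AND p3)   — double negation
⇔ (p2 OR NOT p1) AND (NOT NOT p1 OR NOT p3)   — De Morgan
⇔ (p2 OR NOT p1) AND (p1 OR NOT p3)   — double negation
⇔ (p2 AND p1) OR (p2 AND NOT p3) OR (NOT p1 AND p1) OR (NOT p1 AND NOT p3)   — distribute AND over OR
⇔ (p2 AND p1) OR (p2 AND NOT p3) OR (NOT p1 AND NOT p3)   — simplify

(p2 AND p1) OR (p2 AND NOT p3) OR (NOT p1 AND NOT p3)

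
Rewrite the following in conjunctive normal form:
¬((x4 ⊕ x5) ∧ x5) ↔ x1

(¬x4 ∨ ¬x5 ∨ x1) ∧ (x5 ∨ x1) ∧ (¬x1 ∨ ¬x5 ∨ x4)

¬((x4 ⊕ x5) ∧ x5) ↔ x1
= (¬((x4 ⊕ x5) ∧ x5) → x1) ∧ (x1 → ¬((x4 ⊕ x5) ∧ x5))   [eliminate ↔]
= (¬¬((x4 ⊕ x5) ∧ x5) ∨ x1) ∧ (x1 → ¬((x4 ⊕ x5) ∧ x5))   [eliminate →]
= (¬¬((x4 ∨ x5) ∧ ¬(x4 ∧ x5) ∧ x5) ∨ x1) ∧ (x1 → ¬((x4 ⊕ x5) ∧ x5))   [expand ⊕]
= (¬¬((x4 ∨ x5) ∧ ¬(x4 ∧ x5) ∧ x5) ∨ x1) ∧ (¬x1 ∨ ¬((x4 ⊕ x5) ∧ x5))   [eliminate →]
= (¬¬((x4 ∨ x5) ∧ ¬(x4 ∧ x5) ∧ x5) ∨ x1) ∧ (¬x1 ∨ ¬((x4 ∨ x5) ∧ ¬(x4 ∧ x5) ∧ x5))   [expand ⊕]
= (((x4 ∨ x5) ∧ ¬(x4 ∧ x5) ∧ x5) ∨ x1) ∧ (¬x1 ∨ ¬((x4 ∨ x5) ∧ ¬(x4 ∧ x5) ∧ x5))   [double negation]
= (((x4 ∨ x5) ∧ (¬x4 ∨ ¬x5) ∧ x5) ∨ x1) ∧ (¬x1 ∨ ¬((x4 ∨ x5) ∧ ¬(x4 ∧ x5) ∧ x5))   [De Morgan]
= (((x4 ∨ x5) ∧ (¬x4 ∨ ¬x5) ∧ x5) ∨ x1) ∧ (¬x1 ∨ ¬(x4 ∨ x5) ∨ ¬¬(x4 ∧ x5) ∨ ¬x5)   [De Morgan]
= (((x4 ∨ x5) ∧ (¬x4 ∨ ¬x5) ∧ x5) ∨ x1) ∧ (¬x1 ∨ (¬x4 ∧ ¬x5) ∨ ¬¬(x4 ∧ x5) ∨ ¬x5)   [De Morgan]
= (((x4 ∨ x5) ∧ (¬x4 ∨ ¬x5) ∧ x5) ∨ x1) ∧ (¬x1 ∨ (¬x4 ∧ ¬x5) ∨ (x4 ∧ x5) ∨ ¬x5)   [double negation]
= (x4 ∨ x5 ∨ x1) ∧ (¬x4 ∨ ¬x5 ∨ x1) ∧ (x5 ∨ x1) ∧ (¬x1 ∨ ¬x4 ∨ x4 ∨ ¬x5) ∧ (¬x1 ∨ ¬x4 ∨ x5 ∨ ¬x5) ∧ (¬x1 ∨ ¬x5 ∨ x4 ∨ ¬x5) ∧ (¬x1 ∨ ¬x5 ∨ x5 ∨ ¬x5)   [distribute ∨ over ∧]
= (¬x4 ∨ ¬x5 ∨ x1) ∧ (x5 ∨ x1) ∧ (¬x1 ∨ ¬x5 ∨ x4)   [simplify]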